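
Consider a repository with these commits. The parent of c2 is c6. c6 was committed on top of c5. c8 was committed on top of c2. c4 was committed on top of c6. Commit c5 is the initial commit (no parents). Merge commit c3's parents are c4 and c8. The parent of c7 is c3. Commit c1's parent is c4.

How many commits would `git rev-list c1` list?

Walking parent pointers from c1: reachable set = {c1, c4, c5, c6}.
That is 4 commits.

4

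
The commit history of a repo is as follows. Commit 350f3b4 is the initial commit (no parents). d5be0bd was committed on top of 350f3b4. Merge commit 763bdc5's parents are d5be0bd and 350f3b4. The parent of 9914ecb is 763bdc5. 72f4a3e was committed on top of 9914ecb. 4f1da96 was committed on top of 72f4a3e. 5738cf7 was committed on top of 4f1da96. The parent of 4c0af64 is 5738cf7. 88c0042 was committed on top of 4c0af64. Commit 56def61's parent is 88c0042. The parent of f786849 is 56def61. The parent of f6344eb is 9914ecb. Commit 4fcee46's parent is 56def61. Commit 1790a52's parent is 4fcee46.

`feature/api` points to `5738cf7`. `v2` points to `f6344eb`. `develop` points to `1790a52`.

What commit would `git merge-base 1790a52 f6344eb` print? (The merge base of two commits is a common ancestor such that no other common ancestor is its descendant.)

9914ecb

Ancestors of 1790a52: {1790a52, 350f3b4, 4c0af64, 4f1da96, 4fcee46, 56def61, 5738cf7, 72f4a3e, 763bdc5, 88c0042, 9914ecb, d5be0bd}.
Ancestors of f6344eb: {350f3b4, 763bdc5, 9914ecb, d5be0bd, f6344eb}.
Common ancestors: {350f3b4, 763bdc5, 9914ecb, d5be0bd}.
Among these, 9914ecb is not an ancestor of any other common ancestor — it is the merge base.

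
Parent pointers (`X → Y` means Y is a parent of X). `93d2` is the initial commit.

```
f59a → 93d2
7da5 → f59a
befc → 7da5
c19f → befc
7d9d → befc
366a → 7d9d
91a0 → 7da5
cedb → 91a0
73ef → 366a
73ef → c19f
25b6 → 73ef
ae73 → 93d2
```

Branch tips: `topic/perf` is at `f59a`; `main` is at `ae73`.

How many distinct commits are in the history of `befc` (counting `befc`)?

4

Walking parent pointers from befc: reachable set = {7da5, 93d2, befc, f59a}.
That is 4 commits.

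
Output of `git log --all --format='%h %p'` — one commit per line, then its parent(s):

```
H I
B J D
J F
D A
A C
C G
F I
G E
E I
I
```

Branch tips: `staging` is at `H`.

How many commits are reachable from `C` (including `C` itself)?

4

Walking parent pointers from C: reachable set = {C, E, G, I}.
That is 4 commits.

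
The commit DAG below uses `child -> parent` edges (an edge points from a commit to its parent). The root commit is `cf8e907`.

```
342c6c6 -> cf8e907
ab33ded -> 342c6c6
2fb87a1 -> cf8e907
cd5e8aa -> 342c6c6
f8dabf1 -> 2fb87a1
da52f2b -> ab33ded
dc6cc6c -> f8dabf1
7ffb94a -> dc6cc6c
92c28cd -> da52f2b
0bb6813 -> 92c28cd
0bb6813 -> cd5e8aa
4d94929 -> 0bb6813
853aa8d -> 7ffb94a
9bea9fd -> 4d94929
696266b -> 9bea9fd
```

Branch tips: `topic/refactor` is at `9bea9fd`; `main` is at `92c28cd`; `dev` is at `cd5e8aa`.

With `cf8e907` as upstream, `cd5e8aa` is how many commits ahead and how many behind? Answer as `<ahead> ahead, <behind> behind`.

2 ahead, 0 behind

Reachable from cd5e8aa: {342c6c6, cd5e8aa, cf8e907}.
Reachable from cf8e907: {cf8e907}.
Only in cd5e8aa's history (ahead): {342c6c6, cd5e8aa} — 2.
Only in cf8e907's history (behind): {} — 0.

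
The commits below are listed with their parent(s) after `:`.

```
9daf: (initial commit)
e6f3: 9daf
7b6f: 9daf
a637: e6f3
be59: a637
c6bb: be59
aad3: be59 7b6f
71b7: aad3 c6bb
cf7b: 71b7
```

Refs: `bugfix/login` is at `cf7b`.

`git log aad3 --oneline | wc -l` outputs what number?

6

Walking parent pointers from aad3: reachable set = {7b6f, 9daf, a637, aad3, be59, e6f3}.
That is 6 commits.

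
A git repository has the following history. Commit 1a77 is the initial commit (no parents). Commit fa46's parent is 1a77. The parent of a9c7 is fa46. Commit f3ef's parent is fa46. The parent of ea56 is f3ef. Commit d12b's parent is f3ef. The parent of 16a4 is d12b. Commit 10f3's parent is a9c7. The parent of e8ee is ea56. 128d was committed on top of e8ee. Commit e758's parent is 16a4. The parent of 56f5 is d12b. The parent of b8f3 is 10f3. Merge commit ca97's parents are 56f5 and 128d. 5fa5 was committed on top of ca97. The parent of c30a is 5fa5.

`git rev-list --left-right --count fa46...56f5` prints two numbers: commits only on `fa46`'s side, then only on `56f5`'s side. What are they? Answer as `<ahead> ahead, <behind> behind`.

0 ahead, 3 behind

Reachable from fa46: {1a77, fa46}.
Reachable from 56f5: {1a77, 56f5, d12b, f3ef, fa46}.
Only in fa46's history (ahead): {} — 0.
Only in 56f5's history (behind): {56f5, d12b, f3ef} — 3.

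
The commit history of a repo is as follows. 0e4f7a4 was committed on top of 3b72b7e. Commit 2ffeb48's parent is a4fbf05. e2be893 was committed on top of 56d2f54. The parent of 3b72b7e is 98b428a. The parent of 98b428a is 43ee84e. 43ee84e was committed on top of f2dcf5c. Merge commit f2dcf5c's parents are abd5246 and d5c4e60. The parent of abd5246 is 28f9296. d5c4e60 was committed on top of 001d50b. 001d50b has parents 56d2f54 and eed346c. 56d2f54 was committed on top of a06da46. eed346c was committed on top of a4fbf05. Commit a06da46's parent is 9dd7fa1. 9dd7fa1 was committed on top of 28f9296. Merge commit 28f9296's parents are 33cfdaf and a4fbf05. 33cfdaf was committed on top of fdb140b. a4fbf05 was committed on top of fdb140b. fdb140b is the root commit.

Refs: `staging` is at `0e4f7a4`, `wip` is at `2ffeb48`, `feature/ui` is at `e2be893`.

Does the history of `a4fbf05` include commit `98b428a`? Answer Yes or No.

No

Ancestors of a4fbf05: {a4fbf05, fdb140b}.
98b428a is not in that set, so it is not an ancestor of a4fbf05.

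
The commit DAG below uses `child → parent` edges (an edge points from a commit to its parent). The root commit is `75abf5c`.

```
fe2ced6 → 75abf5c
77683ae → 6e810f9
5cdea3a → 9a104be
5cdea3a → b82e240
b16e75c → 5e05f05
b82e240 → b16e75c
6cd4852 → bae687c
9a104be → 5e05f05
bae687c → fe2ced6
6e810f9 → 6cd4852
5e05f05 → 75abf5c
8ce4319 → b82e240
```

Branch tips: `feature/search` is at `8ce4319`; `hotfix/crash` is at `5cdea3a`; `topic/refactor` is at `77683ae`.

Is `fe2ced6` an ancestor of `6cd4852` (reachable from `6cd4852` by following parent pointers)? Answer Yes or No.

Ancestors of 6cd4852 (commits reachable by following parents): {6cd4852, 75abf5c, bae687c, fe2ced6}.
fe2ced6 is in that set, so it is an ancestor of 6cd4852.

Yes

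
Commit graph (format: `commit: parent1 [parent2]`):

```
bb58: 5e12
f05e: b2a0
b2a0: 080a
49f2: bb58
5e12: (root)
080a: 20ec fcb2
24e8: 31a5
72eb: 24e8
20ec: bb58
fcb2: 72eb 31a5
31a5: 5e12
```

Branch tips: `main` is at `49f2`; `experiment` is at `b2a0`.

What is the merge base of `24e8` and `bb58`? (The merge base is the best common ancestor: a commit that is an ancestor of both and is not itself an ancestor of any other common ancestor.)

5e12

Ancestors of 24e8: {24e8, 31a5, 5e12}.
Ancestors of bb58: {5e12, bb58}.
Common ancestors: {5e12}.
The only common ancestor is 5e12, so it is the merge base.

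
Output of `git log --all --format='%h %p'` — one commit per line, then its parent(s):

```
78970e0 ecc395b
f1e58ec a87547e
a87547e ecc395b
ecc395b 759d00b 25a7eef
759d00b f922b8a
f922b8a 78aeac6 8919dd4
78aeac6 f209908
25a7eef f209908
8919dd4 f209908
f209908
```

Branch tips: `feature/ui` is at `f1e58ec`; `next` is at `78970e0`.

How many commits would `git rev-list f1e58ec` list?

Walking parent pointers from f1e58ec: reachable set = {25a7eef, 759d00b, 78aeac6, 8919dd4, a87547e, ecc395b, f1e58ec, f209908, f922b8a}.
That is 9 commits.

9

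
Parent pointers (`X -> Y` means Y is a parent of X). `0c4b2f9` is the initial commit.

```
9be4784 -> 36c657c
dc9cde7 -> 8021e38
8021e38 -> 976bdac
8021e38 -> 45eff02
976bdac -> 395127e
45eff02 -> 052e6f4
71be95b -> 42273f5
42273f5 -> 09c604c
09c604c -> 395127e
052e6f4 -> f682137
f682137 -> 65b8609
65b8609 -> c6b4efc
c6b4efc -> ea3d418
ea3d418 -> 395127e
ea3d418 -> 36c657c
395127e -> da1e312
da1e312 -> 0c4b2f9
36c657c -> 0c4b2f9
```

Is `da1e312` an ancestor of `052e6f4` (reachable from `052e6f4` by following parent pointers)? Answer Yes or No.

Yes

Ancestors of 052e6f4 (commits reachable by following parents): {052e6f4, 0c4b2f9, 36c657c, 395127e, 65b8609, c6b4efc, da1e312, ea3d418, f682137}.
da1e312 is in that set, so it is an ancestor of 052e6f4.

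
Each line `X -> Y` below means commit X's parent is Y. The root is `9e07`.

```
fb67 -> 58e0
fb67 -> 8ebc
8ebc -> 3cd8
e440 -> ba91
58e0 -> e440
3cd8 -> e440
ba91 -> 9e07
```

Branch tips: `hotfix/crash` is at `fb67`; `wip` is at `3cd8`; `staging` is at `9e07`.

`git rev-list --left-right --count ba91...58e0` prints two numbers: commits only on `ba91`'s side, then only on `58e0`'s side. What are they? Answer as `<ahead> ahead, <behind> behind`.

Reachable from ba91: {9e07, ba91}.
Reachable from 58e0: {58e0, 9e07, ba91, e440}.
Only in ba91's history (ahead): {} — 0.
Only in 58e0's history (behind): {58e0, e440} — 2.

0 ahead, 2 behind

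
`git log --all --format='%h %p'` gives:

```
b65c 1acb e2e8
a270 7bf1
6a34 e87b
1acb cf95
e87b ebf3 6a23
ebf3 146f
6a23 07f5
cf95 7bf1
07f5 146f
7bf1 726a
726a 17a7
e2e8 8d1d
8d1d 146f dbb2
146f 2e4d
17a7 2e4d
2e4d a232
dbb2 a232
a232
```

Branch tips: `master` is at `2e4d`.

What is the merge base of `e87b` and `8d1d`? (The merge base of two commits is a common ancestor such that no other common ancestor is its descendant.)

146f

Ancestors of e87b: {07f5, 146f, 2e4d, 6a23, a232, e87b, ebf3}.
Ancestors of 8d1d: {146f, 2e4d, 8d1d, a232, dbb2}.
Common ancestors: {146f, 2e4d, a232}.
Among these, 146f is not an ancestor of any other common ancestor — it is the merge base.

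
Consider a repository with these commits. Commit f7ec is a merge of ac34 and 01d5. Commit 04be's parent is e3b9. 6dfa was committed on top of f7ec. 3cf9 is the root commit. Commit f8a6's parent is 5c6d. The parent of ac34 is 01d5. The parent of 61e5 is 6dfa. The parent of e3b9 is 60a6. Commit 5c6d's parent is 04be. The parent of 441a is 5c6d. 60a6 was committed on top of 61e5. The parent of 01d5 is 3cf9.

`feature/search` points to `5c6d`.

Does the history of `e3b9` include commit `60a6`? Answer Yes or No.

Ancestors of e3b9 (commits reachable by following parents): {01d5, 3cf9, 60a6, 61e5, 6dfa, ac34, e3b9, f7ec}.
60a6 is in that set, so it is an ancestor of e3b9.

Yes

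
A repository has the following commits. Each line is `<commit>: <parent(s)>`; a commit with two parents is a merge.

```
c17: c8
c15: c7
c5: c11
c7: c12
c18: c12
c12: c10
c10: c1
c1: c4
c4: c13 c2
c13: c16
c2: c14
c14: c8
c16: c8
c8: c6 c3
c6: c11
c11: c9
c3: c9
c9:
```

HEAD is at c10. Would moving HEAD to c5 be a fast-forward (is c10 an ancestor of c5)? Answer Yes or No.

A fast-forward from c10 to c5 is possible iff c10 is an ancestor of c5.
Ancestors of c5: {c11, c5, c9}.
c10 is not among them, so fast-forward is not possible.

No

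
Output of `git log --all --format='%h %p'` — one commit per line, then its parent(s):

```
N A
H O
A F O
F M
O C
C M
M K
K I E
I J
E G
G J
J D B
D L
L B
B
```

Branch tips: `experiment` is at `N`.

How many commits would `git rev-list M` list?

9

Walking parent pointers from M: reachable set = {B, D, E, G, I, J, K, L, M}.
That is 9 commits.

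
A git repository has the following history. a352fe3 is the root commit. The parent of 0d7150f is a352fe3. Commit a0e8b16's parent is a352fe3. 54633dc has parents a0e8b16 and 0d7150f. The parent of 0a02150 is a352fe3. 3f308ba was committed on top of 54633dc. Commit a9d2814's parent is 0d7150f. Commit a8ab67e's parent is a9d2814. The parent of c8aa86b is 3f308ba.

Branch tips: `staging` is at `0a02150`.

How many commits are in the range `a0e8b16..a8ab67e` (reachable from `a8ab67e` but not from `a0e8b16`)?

3

Reachable from a8ab67e: {0d7150f, a352fe3, a8ab67e, a9d2814}.
Reachable from a0e8b16: {a0e8b16, a352fe3}.
In a8ab67e's history but not a0e8b16's: {0d7150f, a8ab67e, a9d2814} — 3 commits.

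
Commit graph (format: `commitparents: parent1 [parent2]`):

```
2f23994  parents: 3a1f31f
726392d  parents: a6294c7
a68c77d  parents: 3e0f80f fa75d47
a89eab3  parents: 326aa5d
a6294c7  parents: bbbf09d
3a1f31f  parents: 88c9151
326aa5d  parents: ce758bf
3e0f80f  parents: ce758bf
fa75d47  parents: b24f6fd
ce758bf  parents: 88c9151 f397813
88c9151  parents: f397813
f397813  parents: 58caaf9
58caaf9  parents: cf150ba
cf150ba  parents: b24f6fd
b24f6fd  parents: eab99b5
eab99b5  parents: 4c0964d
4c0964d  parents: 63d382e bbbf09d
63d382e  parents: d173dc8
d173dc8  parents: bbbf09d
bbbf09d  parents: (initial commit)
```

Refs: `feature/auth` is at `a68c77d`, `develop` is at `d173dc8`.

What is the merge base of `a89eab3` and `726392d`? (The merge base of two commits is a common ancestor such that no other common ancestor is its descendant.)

bbbf09d

Ancestors of a89eab3: {326aa5d, 4c0964d, 58caaf9, 63d382e, 88c9151, a89eab3, b24f6fd, bbbf09d, ce758bf, cf150ba, d173dc8, eab99b5, f397813}.
Ancestors of 726392d: {726392d, a6294c7, bbbf09d}.
Common ancestors: {bbbf09d}.
The only common ancestor is bbbf09d, so it is the merge base.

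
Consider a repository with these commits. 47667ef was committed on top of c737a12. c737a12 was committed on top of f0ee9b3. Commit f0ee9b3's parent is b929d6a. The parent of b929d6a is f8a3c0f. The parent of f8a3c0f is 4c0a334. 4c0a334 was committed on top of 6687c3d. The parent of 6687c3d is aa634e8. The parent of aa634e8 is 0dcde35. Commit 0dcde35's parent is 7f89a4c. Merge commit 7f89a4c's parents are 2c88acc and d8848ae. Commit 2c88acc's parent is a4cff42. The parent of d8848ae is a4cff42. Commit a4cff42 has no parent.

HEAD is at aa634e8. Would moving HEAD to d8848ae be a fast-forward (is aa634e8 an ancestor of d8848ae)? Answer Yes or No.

No

A fast-forward from aa634e8 to d8848ae is possible iff aa634e8 is an ancestor of d8848ae.
Ancestors of d8848ae: {a4cff42, d8848ae}.
aa634e8 is not among them, so fast-forward is not possible.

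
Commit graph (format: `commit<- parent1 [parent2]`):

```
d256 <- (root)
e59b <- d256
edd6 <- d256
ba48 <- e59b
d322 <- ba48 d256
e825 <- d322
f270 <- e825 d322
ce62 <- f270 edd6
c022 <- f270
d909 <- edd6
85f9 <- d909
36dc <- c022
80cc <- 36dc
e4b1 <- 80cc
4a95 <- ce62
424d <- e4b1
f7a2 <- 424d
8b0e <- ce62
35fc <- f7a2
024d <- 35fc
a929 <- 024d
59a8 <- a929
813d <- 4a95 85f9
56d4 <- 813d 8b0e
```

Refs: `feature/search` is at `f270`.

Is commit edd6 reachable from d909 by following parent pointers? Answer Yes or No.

Ancestors of d909 (commits reachable by following parents): {d256, d909, edd6}.
edd6 is in that set, so it is an ancestor of d909.

Yes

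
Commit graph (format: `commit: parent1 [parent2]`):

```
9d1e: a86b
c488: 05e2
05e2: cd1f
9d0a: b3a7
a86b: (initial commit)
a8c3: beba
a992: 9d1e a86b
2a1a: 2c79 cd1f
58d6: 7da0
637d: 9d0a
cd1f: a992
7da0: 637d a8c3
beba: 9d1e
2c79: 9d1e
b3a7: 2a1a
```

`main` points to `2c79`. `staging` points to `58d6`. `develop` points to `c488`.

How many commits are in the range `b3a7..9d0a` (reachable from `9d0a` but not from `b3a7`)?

1

Reachable from 9d0a: {2a1a, 2c79, 9d0a, 9d1e, a86b, a992, b3a7, cd1f}.
Reachable from b3a7: {2a1a, 2c79, 9d1e, a86b, a992, b3a7, cd1f}.
In 9d0a's history but not b3a7's: {9d0a} — 1 commit.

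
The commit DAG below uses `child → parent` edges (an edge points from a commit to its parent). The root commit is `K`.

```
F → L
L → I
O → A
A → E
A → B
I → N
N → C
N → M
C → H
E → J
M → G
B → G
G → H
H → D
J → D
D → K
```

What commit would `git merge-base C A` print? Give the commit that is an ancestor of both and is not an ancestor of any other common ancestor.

H

Ancestors of C: {C, D, H, K}.
Ancestors of A: {A, B, D, E, G, H, J, K}.
Common ancestors: {D, H, K}.
Among these, H is not an ancestor of any other common ancestor — it is the merge base.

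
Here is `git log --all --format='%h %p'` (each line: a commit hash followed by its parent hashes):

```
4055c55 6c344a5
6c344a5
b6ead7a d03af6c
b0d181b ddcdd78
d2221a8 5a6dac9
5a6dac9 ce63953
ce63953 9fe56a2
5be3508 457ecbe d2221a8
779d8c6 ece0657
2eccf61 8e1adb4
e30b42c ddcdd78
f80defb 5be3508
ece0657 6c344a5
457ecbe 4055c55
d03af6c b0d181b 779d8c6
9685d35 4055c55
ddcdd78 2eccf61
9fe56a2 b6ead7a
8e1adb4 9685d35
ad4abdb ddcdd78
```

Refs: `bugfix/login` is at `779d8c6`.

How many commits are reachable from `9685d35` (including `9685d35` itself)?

Walking parent pointers from 9685d35: reachable set = {4055c55, 6c344a5, 9685d35}.
That is 3 commits.

3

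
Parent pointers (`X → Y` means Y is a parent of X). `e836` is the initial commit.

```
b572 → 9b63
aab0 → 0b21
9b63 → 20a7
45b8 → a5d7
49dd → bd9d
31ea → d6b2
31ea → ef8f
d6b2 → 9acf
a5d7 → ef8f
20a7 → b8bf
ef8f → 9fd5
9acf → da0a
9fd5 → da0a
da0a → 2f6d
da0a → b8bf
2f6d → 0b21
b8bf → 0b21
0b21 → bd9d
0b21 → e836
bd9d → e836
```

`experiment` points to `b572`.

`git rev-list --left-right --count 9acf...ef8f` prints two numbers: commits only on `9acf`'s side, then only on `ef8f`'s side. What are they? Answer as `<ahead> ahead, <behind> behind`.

Reachable from 9acf: {0b21, 2f6d, 9acf, b8bf, bd9d, da0a, e836}.
Reachable from ef8f: {0b21, 2f6d, 9fd5, b8bf, bd9d, da0a, e836, ef8f}.
Only in 9acf's history (ahead): {9acf} — 1.
Only in ef8f's history (behind): {9fd5, ef8f} — 2.

1 ahead, 2 behind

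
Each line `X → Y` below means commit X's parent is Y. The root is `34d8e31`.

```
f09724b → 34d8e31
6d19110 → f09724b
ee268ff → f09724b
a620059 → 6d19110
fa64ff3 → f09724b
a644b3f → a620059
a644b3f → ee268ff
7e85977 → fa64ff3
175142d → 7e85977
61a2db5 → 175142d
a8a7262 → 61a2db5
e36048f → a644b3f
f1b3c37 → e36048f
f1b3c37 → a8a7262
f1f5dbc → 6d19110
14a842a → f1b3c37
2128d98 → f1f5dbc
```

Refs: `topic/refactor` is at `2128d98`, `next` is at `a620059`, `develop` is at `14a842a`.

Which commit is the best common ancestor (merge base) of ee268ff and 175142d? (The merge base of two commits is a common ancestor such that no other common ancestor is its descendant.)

f09724b

Ancestors of ee268ff: {34d8e31, ee268ff, f09724b}.
Ancestors of 175142d: {175142d, 34d8e31, 7e85977, f09724b, fa64ff3}.
Common ancestors: {34d8e31, f09724b}.
Among these, f09724b is not an ancestor of any other common ancestor — it is the merge base.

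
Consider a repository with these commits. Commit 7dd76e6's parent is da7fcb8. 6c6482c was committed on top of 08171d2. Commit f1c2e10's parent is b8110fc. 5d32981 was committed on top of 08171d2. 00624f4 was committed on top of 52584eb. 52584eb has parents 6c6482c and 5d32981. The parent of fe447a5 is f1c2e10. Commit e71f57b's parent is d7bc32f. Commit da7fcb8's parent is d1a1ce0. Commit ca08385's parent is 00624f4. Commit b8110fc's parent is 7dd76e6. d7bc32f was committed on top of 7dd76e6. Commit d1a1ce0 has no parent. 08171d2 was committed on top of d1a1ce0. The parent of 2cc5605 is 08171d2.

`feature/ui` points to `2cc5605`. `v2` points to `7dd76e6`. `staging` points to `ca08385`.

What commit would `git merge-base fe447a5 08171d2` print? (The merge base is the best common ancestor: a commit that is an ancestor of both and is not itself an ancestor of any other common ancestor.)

Ancestors of fe447a5: {7dd76e6, b8110fc, d1a1ce0, da7fcb8, f1c2e10, fe447a5}.
Ancestors of 08171d2: {08171d2, d1a1ce0}.
Common ancestors: {d1a1ce0}.
The only common ancestor is d1a1ce0, so it is the merge base.

d1a1ce0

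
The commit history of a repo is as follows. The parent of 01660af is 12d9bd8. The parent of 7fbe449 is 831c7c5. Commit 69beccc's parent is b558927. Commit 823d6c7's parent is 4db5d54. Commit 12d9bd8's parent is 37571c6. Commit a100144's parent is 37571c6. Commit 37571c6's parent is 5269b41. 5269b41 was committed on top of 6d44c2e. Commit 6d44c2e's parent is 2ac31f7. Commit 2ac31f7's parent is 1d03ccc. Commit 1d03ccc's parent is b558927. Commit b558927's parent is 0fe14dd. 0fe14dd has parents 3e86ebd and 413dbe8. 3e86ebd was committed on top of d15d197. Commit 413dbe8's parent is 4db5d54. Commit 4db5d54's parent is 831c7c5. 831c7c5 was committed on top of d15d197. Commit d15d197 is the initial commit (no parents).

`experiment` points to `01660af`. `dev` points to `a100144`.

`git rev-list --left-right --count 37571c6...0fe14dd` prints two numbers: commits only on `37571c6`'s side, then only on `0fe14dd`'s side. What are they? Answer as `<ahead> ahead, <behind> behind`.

Reachable from 37571c6: {0fe14dd, 1d03ccc, 2ac31f7, 37571c6, 3e86ebd, 413dbe8, 4db5d54, 5269b41, 6d44c2e, 831c7c5, b558927, d15d197}.
Reachable from 0fe14dd: {0fe14dd, 3e86ebd, 413dbe8, 4db5d54, 831c7c5, d15d197}.
Only in 37571c6's history (ahead): {1d03ccc, 2ac31f7, 37571c6, 5269b41, 6d44c2e, b558927} — 6.
Only in 0fe14dd's history (behind): {} — 0.

6 ahead, 0 behind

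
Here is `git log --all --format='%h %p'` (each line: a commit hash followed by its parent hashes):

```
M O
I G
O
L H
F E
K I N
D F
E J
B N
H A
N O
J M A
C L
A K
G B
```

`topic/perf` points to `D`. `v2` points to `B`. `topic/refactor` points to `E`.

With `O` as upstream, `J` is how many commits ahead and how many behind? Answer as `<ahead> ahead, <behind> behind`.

8 ahead, 0 behind

Reachable from J: {A, B, G, I, J, K, M, N, O}.
Reachable from O: {O}.
Only in J's history (ahead): {A, B, G, I, J, K, M, N} — 8.
Only in O's history (behind): {} — 0.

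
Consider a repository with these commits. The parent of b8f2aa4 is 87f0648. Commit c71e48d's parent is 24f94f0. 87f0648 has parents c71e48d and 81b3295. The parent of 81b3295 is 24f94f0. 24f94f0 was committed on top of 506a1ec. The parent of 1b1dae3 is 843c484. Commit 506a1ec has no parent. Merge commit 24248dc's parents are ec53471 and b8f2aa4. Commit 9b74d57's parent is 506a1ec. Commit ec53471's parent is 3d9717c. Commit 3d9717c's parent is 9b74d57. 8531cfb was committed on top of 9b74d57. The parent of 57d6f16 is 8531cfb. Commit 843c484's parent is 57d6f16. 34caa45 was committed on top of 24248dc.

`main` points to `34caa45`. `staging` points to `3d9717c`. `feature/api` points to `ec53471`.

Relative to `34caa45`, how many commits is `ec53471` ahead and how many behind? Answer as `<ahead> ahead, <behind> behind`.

Reachable from ec53471: {3d9717c, 506a1ec, 9b74d57, ec53471}.
Reachable from 34caa45: {24248dc, 24f94f0, 34caa45, 3d9717c, 506a1ec, 81b3295, 87f0648, 9b74d57, b8f2aa4, c71e48d, ec53471}.
Only in ec53471's history (ahead): {} — 0.
Only in 34caa45's history (behind): {24248dc, 24f94f0, 34caa45, 81b3295, 87f0648, b8f2aa4, c71e48d} — 7.

0 ahead, 7 behind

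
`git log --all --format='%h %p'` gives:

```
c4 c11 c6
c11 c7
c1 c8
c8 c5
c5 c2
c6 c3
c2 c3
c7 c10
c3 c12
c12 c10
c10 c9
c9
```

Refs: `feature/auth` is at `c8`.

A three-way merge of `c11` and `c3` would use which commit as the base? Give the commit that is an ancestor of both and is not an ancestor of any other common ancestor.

c10

Ancestors of c11: {c10, c11, c7, c9}.
Ancestors of c3: {c10, c12, c3, c9}.
Common ancestors: {c10, c9}.
Among these, c10 is not an ancestor of any other common ancestor — it is the merge base.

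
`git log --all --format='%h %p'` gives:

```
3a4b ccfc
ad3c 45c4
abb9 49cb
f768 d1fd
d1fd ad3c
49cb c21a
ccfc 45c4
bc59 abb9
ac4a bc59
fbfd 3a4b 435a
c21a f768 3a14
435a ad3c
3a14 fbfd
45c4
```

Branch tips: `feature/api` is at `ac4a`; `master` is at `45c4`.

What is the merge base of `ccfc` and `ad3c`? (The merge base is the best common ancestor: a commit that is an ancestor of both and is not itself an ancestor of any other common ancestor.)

Ancestors of ccfc: {45c4, ccfc}.
Ancestors of ad3c: {45c4, ad3c}.
Common ancestors: {45c4}.
The only common ancestor is 45c4, so it is the merge base.

45c4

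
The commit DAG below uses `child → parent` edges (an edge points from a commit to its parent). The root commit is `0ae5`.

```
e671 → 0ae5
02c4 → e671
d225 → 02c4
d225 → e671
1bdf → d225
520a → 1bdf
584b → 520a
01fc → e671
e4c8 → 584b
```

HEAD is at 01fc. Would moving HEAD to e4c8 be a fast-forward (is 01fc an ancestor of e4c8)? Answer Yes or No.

No

A fast-forward from 01fc to e4c8 is possible iff 01fc is an ancestor of e4c8.
Ancestors of e4c8: {02c4, 0ae5, 1bdf, 520a, 584b, d225, e4c8, e671}.
01fc is not among them, so fast-forward is not possible.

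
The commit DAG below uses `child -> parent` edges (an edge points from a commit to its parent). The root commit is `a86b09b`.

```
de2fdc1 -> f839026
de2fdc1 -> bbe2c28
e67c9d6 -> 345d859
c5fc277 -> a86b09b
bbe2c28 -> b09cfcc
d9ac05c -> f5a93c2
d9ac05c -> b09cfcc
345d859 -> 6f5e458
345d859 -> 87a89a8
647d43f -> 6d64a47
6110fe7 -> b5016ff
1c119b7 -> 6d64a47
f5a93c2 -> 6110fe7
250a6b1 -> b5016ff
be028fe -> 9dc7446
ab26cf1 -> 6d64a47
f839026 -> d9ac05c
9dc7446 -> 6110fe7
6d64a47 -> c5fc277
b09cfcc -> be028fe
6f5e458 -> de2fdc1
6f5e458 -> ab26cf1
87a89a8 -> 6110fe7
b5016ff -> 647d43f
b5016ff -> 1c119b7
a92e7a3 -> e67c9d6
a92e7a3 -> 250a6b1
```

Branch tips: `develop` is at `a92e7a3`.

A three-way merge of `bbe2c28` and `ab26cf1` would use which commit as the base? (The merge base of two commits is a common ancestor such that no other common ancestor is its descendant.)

6d64a47

Ancestors of bbe2c28: {1c119b7, 6110fe7, 647d43f, 6d64a47, 9dc7446, a86b09b, b09cfcc, b5016ff, bbe2c28, be028fe, c5fc277}.
Ancestors of ab26cf1: {6d64a47, a86b09b, ab26cf1, c5fc277}.
Common ancestors: {6d64a47, a86b09b, c5fc277}.
Among these, 6d64a47 is not an ancestor of any other common ancestor — it is the merge base.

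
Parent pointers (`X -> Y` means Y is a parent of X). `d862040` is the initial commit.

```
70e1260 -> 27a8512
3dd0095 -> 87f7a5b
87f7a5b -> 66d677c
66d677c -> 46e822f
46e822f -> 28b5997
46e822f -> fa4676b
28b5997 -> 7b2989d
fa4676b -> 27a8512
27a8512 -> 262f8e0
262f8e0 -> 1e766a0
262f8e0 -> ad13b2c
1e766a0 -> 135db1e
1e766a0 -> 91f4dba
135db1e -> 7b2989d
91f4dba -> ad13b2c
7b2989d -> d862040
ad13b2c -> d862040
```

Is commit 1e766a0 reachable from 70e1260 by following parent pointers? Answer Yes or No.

Yes

Ancestors of 70e1260 (commits reachable by following parents): {135db1e, 1e766a0, 262f8e0, 27a8512, 70e1260, 7b2989d, 91f4dba, ad13b2c, d862040}.
1e766a0 is in that set, so it is an ancestor of 70e1260.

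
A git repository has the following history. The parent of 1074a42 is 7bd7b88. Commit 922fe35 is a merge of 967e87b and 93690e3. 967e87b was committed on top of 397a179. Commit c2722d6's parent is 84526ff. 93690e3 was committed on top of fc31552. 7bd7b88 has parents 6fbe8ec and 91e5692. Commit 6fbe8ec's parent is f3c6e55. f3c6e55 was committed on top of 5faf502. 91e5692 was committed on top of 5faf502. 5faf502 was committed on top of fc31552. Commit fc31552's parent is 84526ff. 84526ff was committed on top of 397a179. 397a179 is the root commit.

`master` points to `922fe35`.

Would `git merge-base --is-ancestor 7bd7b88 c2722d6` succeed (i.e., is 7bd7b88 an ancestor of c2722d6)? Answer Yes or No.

Ancestors of c2722d6: {397a179, 84526ff, c2722d6}.
7bd7b88 is not in that set, so it is not an ancestor of c2722d6.

No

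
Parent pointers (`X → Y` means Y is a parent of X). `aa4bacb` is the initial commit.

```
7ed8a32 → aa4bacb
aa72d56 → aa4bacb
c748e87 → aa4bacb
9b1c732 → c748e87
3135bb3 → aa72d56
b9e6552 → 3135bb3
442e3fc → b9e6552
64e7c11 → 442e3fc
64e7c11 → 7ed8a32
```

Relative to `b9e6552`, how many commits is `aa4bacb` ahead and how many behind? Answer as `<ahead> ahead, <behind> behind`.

0 ahead, 3 behind

Reachable from aa4bacb: {aa4bacb}.
Reachable from b9e6552: {3135bb3, aa4bacb, aa72d56, b9e6552}.
Only in aa4bacb's history (ahead): {} — 0.
Only in b9e6552's history (behind): {3135bb3, aa72d56, b9e6552} — 3.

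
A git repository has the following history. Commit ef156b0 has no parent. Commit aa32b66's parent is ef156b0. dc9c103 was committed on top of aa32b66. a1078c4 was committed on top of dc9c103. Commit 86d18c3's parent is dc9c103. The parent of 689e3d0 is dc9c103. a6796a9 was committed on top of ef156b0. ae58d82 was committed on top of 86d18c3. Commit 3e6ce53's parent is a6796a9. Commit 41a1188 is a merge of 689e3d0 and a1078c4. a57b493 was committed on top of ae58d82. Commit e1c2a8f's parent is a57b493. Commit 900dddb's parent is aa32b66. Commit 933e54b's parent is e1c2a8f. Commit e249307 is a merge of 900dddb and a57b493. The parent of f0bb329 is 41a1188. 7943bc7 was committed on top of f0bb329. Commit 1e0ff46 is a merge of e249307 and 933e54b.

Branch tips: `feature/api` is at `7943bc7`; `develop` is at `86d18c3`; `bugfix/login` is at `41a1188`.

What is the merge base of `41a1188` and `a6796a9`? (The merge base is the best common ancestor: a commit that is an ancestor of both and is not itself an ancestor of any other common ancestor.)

ef156b0

Ancestors of 41a1188: {41a1188, 689e3d0, a1078c4, aa32b66, dc9c103, ef156b0}.
Ancestors of a6796a9: {a6796a9, ef156b0}.
Common ancestors: {ef156b0}.
The only common ancestor is ef156b0, so it is the merge base.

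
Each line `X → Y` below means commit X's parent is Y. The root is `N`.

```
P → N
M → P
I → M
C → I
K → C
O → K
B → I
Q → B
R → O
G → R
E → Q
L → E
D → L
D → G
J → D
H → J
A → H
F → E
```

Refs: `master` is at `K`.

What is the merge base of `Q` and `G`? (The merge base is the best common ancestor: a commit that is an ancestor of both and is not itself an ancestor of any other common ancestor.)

Ancestors of Q: {B, I, M, N, P, Q}.
Ancestors of G: {C, G, I, K, M, N, O, P, R}.
Common ancestors: {I, M, N, P}.
Among these, I is not an ancestor of any other common ancestor — it is the merge base.

I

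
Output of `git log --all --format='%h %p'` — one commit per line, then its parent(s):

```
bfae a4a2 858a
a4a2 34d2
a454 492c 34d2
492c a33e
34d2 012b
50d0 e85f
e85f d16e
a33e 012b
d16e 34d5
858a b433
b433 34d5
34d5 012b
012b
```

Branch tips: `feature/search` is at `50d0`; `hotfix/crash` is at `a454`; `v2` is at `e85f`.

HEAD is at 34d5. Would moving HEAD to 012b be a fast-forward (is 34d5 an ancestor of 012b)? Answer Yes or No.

No

A fast-forward from 34d5 to 012b is possible iff 34d5 is an ancestor of 012b.
Ancestors of 012b: {012b}.
34d5 is not among them, so fast-forward is not possible.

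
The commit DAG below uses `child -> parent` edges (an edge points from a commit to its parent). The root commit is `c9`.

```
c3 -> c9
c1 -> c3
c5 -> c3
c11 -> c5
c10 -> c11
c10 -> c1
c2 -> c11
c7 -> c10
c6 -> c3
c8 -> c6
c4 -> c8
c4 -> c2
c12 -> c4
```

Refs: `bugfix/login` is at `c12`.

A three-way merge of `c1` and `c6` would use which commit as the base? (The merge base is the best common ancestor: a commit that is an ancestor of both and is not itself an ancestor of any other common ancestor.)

c3

Ancestors of c1: {c1, c3, c9}.
Ancestors of c6: {c3, c6, c9}.
Common ancestors: {c3, c9}.
Among these, c3 is not an ancestor of any other common ancestor — it is the merge base.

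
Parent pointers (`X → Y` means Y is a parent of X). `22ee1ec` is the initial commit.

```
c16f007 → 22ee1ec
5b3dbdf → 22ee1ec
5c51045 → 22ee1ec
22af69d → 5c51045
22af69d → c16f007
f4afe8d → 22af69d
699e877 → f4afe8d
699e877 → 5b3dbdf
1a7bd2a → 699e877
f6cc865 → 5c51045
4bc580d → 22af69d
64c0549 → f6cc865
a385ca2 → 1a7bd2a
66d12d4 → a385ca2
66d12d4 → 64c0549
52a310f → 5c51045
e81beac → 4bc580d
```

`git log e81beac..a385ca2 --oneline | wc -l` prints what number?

Reachable from a385ca2: {1a7bd2a, 22af69d, 22ee1ec, 5b3dbdf, 5c51045, 699e877, a385ca2, c16f007, f4afe8d}.
Reachable from e81beac: {22af69d, 22ee1ec, 4bc580d, 5c51045, c16f007, e81beac}.
In a385ca2's history but not e81beac's: {1a7bd2a, 5b3dbdf, 699e877, a385ca2, f4afe8d} — 5 commits.

5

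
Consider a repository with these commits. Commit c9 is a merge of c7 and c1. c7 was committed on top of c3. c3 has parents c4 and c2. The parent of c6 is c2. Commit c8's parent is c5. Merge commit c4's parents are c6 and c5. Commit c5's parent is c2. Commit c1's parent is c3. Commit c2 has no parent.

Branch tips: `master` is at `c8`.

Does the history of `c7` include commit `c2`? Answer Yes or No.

Ancestors of c7 (commits reachable by following parents): {c2, c3, c4, c5, c6, c7}.
c2 is in that set, so it is an ancestor of c7.

Yes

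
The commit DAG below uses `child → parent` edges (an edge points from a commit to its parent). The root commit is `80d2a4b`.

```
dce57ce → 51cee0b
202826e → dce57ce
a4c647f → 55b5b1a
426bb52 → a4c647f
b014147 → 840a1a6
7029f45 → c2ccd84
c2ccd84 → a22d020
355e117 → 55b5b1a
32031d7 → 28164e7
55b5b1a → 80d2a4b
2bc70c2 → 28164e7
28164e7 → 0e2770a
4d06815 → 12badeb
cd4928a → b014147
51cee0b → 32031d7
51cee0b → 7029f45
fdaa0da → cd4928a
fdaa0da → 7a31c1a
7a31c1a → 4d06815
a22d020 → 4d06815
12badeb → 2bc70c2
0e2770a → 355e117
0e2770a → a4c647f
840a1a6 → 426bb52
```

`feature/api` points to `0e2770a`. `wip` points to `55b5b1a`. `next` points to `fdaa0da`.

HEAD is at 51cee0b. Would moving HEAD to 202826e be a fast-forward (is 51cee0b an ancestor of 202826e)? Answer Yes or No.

A fast-forward from 51cee0b to 202826e is possible iff 51cee0b is an ancestor of 202826e.
Ancestors of 202826e: {0e2770a, 12badeb, 202826e, 28164e7, 2bc70c2, 32031d7, 355e117, 4d06815, 51cee0b, 55b5b1a, 7029f45, 80d2a4b, a22d020, a4c647f, c2ccd84, dce57ce}.
51cee0b is among them, so fast-forward is possible.

Yes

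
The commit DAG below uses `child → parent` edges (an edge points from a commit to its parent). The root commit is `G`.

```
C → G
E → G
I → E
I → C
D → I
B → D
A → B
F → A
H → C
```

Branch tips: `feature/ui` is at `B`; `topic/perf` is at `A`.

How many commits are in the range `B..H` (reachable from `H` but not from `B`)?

1

Reachable from H: {C, G, H}.
Reachable from B: {B, C, D, E, G, I}.
In H's history but not B's: {H} — 1 commit.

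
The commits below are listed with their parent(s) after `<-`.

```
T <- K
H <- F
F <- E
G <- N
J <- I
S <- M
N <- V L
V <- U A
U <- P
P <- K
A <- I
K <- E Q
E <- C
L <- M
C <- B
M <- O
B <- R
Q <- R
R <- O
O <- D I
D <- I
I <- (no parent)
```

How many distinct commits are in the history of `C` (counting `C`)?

Walking parent pointers from C: reachable set = {B, C, D, I, O, R}.
That is 6 commits.

6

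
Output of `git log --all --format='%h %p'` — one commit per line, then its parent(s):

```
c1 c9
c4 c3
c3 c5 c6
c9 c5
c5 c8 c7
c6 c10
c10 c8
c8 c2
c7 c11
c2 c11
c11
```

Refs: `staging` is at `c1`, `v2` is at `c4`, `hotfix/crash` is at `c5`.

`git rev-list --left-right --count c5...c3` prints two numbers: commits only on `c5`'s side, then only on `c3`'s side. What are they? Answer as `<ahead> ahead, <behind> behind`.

0 ahead, 3 behind

Reachable from c5: {c11, c2, c5, c7, c8}.
Reachable from c3: {c10, c11, c2, c3, c5, c6, c7, c8}.
Only in c5's history (ahead): {} — 0.
Only in c3's history (behind): {c10, c3, c6} — 3.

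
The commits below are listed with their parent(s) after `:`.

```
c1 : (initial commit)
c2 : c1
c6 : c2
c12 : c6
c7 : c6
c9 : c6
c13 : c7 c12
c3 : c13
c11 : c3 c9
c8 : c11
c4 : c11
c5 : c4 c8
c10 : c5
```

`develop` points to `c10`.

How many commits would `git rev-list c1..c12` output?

3

Reachable from c12: {c1, c12, c2, c6}.
Reachable from c1: {c1}.
In c12's history but not c1's: {c12, c2, c6} — 3 commits.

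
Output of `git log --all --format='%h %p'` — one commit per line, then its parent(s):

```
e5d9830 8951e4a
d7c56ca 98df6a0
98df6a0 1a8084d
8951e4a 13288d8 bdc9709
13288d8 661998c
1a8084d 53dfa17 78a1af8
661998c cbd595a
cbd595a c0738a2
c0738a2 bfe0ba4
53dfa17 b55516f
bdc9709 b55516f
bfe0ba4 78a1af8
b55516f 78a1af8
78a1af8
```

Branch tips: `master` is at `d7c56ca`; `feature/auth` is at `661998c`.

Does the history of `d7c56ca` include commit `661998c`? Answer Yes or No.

No

Ancestors of d7c56ca: {1a8084d, 53dfa17, 78a1af8, 98df6a0, b55516f, d7c56ca}.
661998c is not in that set, so it is not an ancestor of d7c56ca.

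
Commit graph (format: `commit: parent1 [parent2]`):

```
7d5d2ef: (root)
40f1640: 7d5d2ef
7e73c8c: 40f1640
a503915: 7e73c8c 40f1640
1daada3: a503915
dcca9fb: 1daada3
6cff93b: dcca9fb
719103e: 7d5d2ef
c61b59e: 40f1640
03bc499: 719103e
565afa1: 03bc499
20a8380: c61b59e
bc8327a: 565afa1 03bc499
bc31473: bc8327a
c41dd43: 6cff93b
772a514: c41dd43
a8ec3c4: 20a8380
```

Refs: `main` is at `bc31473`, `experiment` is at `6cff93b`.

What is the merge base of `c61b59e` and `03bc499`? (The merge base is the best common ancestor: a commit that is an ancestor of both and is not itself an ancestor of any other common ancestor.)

Ancestors of c61b59e: {40f1640, 7d5d2ef, c61b59e}.
Ancestors of 03bc499: {03bc499, 719103e, 7d5d2ef}.
Common ancestors: {7d5d2ef}.
The only common ancestor is 7d5d2ef, so it is the merge base.

7d5d2ef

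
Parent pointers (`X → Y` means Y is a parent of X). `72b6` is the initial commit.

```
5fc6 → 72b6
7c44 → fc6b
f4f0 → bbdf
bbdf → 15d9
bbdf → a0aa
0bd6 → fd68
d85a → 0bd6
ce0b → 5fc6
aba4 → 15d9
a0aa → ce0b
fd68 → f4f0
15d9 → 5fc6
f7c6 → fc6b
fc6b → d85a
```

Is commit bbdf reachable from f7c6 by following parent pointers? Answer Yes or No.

Ancestors of f7c6 (commits reachable by following parents): {0bd6, 15d9, 5fc6, 72b6, a0aa, bbdf, ce0b, d85a, f4f0, f7c6, fc6b, fd68}.
bbdf is in that set, so it is an ancestor of f7c6.

Yes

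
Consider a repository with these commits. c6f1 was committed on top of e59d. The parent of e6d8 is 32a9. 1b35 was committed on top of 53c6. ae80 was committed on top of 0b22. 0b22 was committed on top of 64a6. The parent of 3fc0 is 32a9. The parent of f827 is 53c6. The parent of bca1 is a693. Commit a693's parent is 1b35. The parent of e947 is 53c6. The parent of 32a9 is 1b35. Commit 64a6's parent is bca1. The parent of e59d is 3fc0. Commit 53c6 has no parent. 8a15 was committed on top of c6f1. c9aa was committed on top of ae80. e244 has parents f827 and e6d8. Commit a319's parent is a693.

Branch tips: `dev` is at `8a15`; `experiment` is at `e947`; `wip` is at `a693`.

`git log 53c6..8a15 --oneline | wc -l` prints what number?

Reachable from 8a15: {1b35, 32a9, 3fc0, 53c6, 8a15, c6f1, e59d}.
Reachable from 53c6: {53c6}.
In 8a15's history but not 53c6's: {1b35, 32a9, 3fc0, 8a15, c6f1, e59d} — 6 commits.

6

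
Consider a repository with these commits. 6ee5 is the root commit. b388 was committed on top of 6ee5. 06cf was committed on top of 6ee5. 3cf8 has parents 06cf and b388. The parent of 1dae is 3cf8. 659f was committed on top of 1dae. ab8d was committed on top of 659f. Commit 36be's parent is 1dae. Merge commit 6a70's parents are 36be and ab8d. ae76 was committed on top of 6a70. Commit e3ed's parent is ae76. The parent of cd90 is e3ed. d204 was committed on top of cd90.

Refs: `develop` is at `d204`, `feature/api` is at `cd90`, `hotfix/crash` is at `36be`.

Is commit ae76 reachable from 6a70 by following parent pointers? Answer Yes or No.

Ancestors of 6a70: {06cf, 1dae, 36be, 3cf8, 659f, 6a70, 6ee5, ab8d, b388}.
ae76 is not in that set, so it is not an ancestor of 6a70.

No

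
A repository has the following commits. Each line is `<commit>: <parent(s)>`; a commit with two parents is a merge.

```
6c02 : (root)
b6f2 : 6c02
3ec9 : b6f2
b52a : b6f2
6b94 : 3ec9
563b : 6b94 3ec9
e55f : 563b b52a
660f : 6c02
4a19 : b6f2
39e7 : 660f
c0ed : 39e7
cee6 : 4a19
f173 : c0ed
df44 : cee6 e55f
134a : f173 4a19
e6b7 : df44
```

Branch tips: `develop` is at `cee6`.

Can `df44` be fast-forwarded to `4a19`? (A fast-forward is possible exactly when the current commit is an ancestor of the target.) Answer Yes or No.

No

A fast-forward from df44 to 4a19 is possible iff df44 is an ancestor of 4a19.
Ancestors of 4a19: {4a19, 6c02, b6f2}.
df44 is not among them, so fast-forward is not possible.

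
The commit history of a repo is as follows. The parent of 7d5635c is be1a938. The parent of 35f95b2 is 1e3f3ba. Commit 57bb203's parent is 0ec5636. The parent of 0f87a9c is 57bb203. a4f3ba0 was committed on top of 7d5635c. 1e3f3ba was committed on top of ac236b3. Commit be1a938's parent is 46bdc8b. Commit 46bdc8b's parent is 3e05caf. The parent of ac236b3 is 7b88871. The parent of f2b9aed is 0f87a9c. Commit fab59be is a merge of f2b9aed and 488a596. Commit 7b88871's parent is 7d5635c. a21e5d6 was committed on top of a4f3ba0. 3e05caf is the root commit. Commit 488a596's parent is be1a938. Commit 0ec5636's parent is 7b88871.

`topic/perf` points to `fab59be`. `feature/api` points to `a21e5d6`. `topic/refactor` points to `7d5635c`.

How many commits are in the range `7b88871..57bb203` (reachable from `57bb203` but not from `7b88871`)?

Reachable from 57bb203: {0ec5636, 3e05caf, 46bdc8b, 57bb203, 7b88871, 7d5635c, be1a938}.
Reachable from 7b88871: {3e05caf, 46bdc8b, 7b88871, 7d5635c, be1a938}.
In 57bb203's history but not 7b88871's: {0ec5636, 57bb203} — 2 commits.

2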